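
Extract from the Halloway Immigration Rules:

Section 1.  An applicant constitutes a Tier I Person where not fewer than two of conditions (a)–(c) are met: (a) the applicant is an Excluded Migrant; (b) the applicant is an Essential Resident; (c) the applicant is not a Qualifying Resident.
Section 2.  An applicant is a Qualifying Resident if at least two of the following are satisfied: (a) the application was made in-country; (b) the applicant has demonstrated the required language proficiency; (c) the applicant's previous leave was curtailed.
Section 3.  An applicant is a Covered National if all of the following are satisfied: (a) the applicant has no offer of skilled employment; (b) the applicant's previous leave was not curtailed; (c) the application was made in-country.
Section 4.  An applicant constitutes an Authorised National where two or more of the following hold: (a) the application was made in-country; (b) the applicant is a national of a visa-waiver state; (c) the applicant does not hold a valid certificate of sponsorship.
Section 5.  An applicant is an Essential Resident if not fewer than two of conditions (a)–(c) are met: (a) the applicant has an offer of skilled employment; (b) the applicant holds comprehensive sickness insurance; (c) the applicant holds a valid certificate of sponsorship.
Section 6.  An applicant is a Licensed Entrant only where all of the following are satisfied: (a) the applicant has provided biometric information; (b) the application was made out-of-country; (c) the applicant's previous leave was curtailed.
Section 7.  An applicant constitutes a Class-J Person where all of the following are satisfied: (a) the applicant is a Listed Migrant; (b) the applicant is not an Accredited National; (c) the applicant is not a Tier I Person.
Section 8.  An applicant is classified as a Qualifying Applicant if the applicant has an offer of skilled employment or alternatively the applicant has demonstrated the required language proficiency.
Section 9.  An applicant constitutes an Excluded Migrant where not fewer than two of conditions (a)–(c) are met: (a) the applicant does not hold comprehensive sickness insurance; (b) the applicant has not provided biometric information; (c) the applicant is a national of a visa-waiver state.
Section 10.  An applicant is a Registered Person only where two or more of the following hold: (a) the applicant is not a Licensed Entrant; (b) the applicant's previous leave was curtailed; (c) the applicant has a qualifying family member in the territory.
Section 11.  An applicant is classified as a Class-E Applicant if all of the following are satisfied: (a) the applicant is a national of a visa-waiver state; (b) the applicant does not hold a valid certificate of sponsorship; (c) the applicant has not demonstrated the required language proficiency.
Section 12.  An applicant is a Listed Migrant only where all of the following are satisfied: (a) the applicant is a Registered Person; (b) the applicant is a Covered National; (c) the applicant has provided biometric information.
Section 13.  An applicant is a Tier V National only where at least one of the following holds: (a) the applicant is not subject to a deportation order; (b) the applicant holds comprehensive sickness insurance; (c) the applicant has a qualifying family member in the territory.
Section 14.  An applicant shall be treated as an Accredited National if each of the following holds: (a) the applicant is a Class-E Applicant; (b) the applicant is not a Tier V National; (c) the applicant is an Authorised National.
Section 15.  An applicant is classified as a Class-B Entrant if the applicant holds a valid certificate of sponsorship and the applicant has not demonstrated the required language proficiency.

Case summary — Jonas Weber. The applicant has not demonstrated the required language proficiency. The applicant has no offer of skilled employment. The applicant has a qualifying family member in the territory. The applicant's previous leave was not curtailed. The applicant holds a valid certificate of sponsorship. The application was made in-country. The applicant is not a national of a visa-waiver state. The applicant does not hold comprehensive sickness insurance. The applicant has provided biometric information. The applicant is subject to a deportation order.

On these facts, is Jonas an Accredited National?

No

Under section 11: the applicant is a national of a visa-waiver state? no; and the applicant does not hold a valid certificate of sponsorship? no; and the applicant has not demonstrated the required language proficiency? yes. So the applicant is not a Class-E Applicant.
Under section 13: the applicant is not subject to a deportation order? no; or the applicant holds comprehensive sickness insurance? no; or the applicant has a qualifying family member in the territory? yes. So the applicant is a Tier V National.
Under section 4: the application was made in-country? yes; the applicant is a national of a visa-waiver state? no; the applicant does not hold a valid certificate of sponsorship? no — 1 of 3 hold (need ≥2) → not satisfied.
Under section 14: Class-E Applicant (section 11)? no; and not a Tier V National (section 13)? no; and Authorised National (section 4)? no. So the applicant is not an Accredited National.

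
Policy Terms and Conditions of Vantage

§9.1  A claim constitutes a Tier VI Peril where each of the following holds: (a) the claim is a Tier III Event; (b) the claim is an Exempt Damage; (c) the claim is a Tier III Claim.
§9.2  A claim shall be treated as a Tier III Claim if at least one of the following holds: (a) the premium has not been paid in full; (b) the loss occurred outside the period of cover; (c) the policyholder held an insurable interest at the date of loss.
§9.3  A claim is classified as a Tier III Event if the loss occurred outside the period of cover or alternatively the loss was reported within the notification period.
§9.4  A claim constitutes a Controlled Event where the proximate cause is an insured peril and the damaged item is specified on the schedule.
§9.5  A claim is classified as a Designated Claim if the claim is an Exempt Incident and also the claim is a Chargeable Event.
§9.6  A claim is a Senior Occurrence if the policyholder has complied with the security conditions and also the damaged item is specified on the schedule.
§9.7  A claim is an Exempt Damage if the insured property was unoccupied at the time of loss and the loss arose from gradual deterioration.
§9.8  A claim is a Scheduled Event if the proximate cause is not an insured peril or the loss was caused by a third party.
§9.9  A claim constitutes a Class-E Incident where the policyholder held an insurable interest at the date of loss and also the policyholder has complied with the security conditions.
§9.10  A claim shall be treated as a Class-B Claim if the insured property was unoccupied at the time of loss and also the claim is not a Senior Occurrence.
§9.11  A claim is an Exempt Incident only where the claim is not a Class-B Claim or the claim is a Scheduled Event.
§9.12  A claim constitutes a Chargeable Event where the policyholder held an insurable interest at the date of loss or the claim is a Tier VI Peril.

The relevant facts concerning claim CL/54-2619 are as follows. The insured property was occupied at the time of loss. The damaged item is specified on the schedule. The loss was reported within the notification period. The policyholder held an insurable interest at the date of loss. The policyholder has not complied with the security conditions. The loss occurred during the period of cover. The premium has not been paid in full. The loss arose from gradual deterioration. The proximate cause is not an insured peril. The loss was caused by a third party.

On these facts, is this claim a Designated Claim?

§9.6 — Senior Occurrence: [the policyholder has complied with the security conditions? no] AND [the damaged item is specified on the schedule? yes] → not satisfied.
§9.10 — Class-B Claim: [the insured property was unoccupied at the time of loss? no] AND [not a Senior Occurrence (§9.6)? yes] → not satisfied.
§9.8 — Scheduled Event: [the proximate cause is not an insured peril? yes] OR [the loss was caused by a third party? yes] → satisfied.
§9.11 — Exempt Incident: [not a Class-B Claim (§9.10)? yes] OR [Scheduled Event (§9.8)? yes] → satisfied.
§9.3 — Tier III Event: [the loss occurred outside the period of cover? no] OR [the loss was reported within the notification period? yes] → satisfied.
§9.7 — Exempt Damage: [the insured property was unoccupied at the time of loss? no] AND [the loss arose from gradual deterioration? yes] → not satisfied.
§9.2 — Tier III Claim: [the premium has not been paid in full? yes] OR [the loss occurred outside the period of cover? no] OR [the policyholder held an insurable interest at the date of loss? yes] → satisfied.
§9.1 — Tier VI Peril: [Tier III Event (§9.3)? yes] AND [Exempt Damage (§9.7)? no] AND [Tier III Claim (§9.2)? yes] → not satisfied.
§9.12 — Chargeable Event: [the policyholder held an insurable interest at the date of loss? yes] OR [Tier VI Peril (§9.1)? no] → satisfied.
§9.5 — Designated Claim: [Exempt Incident (§9.11)? yes] AND [Chargeable Event (§9.12)? yes] → satisfied.

Yes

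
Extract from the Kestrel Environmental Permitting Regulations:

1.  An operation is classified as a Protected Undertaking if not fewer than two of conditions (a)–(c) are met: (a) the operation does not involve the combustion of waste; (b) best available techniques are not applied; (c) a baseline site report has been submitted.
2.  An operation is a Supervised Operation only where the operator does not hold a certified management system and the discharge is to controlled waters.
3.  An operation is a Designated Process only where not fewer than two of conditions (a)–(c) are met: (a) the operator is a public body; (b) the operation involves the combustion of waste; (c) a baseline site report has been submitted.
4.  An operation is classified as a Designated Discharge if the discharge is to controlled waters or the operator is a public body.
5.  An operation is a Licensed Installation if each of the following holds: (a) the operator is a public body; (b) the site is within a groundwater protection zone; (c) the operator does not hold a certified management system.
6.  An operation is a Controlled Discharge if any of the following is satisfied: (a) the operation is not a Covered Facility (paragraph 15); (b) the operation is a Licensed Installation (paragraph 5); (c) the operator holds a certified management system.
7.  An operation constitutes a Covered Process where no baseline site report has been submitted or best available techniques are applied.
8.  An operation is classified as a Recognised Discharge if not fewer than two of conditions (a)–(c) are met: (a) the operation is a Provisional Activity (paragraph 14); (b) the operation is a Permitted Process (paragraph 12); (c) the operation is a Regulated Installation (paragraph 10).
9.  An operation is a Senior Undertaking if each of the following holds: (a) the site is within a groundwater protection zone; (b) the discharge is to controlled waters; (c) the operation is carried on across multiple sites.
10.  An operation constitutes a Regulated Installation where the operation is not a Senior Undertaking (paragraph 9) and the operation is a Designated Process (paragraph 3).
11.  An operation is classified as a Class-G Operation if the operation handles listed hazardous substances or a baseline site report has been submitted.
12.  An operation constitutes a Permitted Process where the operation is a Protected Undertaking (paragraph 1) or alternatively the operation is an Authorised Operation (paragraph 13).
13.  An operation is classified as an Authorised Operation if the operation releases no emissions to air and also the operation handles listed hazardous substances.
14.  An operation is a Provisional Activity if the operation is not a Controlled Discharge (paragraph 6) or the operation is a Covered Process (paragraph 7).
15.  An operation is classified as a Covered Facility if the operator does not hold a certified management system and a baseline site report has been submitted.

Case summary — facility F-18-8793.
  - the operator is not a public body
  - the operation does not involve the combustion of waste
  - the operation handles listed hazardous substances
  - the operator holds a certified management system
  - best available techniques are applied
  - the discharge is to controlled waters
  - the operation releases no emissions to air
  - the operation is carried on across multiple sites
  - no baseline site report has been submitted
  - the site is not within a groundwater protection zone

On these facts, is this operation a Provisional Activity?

Yes

paragraph 15 — Covered Facility: [the operator does not hold a certified management system? no] AND [a baseline site report has been submitted? no] → not satisfied.
paragraph 5 — Licensed Installation: [the operator is a public body? no] AND [the site is within a groundwater protection zone? no] AND [the operator does not hold a certified management system? no] → not satisfied.
paragraph 6 — Controlled Discharge: [not a Covered Facility (paragraph 15)? yes] OR [Licensed Installation (paragraph 5)? no] OR [the operator holds a certified management system? yes] → satisfied.
paragraph 7 — Covered Process: [no baseline site report has been submitted? yes] OR [best available techniques are applied? yes] → satisfied.
paragraph 14 — Provisional Activity: [not a Controlled Discharge (paragraph 6)? no] OR [Covered Process (paragraph 7)? yes] → satisfied.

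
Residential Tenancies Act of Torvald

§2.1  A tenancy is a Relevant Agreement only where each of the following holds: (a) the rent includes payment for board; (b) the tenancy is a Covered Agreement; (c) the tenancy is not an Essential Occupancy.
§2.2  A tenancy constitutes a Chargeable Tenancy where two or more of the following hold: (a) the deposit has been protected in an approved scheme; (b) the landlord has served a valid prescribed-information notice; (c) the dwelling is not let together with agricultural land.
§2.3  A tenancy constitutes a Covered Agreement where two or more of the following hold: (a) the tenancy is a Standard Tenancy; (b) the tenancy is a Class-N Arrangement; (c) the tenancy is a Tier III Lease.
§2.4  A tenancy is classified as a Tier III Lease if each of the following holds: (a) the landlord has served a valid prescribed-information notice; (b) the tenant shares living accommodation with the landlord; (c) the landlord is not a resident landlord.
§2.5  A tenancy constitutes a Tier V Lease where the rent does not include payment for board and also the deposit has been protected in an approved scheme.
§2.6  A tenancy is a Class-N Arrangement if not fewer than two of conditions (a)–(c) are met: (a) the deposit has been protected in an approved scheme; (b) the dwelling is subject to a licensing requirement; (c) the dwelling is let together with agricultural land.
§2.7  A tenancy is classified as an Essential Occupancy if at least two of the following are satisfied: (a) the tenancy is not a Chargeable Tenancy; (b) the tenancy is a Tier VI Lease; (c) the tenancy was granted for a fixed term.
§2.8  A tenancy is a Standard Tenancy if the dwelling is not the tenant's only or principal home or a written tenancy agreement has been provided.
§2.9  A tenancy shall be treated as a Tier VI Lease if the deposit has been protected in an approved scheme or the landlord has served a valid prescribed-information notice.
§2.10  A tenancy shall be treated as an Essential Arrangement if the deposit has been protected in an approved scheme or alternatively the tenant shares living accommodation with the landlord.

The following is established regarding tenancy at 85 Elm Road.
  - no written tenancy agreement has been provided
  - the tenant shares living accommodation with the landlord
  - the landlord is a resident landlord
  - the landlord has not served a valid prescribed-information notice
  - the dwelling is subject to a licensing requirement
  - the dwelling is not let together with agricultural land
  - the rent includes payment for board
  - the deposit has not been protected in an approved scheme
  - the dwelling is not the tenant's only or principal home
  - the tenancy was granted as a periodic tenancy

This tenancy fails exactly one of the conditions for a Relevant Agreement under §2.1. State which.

§2.8 — Standard Tenancy: [the dwelling is not the tenant's only or principal home? yes] OR [a written tenancy agreement has been provided? no] → satisfied.
§2.6 — Class-N Arrangement: the deposit has been protected in an approved scheme? no; the dwelling is subject to a licensing requirement? yes; the dwelling is let together with agricultural land? no — 1 of 3 hold (need ≥2) → not satisfied.
§2.4 — Tier III Lease: [the landlord has served a valid prescribed-information notice? no] AND [the tenant shares living accommodation with the landlord? yes] AND [the landlord is not a resident landlord? no] → not satisfied.
§2.3 — Covered Agreement: Standard Tenancy (§2.8)? yes; Class-N Arrangement (§2.6)? no; Tier III Lease (§2.4)? no — 1 of 3 hold (need ≥2) → not satisfied.
§2.2 — Chargeable Tenancy: the deposit has been protected in an approved scheme? no; the landlord has served a valid prescribed-information notice? no; the dwelling is not let together with agricultural land? yes — 1 of 3 hold (need ≥2) → not satisfied.
§2.9 — Tier VI Lease: [the deposit has been protected in an approved scheme? no] OR [the landlord has served a valid prescribed-information notice? no] → not satisfied.
§2.7 — Essential Occupancy: not a Chargeable Tenancy (§2.2)? yes; Tier VI Lease (§2.9)? no; the tenancy was granted for a fixed term? no — 1 of 3 hold (need ≥2) → not satisfied.
§2.1 — Relevant Agreement: [the rent includes payment for board? yes] AND [Covered Agreement (§2.3)? no] AND [not an Essential Occupancy (§2.7)? yes] → not satisfied.

Covered Agreement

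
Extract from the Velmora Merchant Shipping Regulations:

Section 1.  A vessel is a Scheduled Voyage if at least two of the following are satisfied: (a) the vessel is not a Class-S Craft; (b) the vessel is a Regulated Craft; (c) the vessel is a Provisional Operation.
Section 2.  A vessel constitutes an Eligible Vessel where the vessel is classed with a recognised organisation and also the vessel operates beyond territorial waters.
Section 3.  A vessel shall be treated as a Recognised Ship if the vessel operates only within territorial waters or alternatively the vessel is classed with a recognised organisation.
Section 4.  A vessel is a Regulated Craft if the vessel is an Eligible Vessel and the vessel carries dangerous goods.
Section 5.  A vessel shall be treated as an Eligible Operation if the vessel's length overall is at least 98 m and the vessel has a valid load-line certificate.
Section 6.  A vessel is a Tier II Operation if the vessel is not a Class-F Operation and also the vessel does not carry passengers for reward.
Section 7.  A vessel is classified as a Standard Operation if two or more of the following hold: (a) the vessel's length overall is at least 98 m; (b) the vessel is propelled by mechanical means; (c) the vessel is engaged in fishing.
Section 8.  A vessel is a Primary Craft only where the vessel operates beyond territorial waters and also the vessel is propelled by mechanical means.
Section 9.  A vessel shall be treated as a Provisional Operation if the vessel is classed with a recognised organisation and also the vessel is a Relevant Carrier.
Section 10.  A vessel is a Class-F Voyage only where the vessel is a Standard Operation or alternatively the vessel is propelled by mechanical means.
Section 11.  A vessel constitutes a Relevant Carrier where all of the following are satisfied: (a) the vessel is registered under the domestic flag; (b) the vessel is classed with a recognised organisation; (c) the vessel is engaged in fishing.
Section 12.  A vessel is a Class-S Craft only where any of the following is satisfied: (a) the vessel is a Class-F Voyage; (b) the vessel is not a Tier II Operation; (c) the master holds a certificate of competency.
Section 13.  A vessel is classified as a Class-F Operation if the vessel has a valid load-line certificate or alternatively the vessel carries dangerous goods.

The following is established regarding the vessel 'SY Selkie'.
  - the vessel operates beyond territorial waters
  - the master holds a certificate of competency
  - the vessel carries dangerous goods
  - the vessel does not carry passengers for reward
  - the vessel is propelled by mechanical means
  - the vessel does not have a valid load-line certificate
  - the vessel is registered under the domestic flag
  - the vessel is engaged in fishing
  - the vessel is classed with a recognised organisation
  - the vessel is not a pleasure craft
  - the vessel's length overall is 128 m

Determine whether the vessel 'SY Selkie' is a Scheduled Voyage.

Yes

section 7 — Standard Operation: vessel's length overall: 128 m ≥ 98 m? yes; the vessel is propelled by mechanical means? yes; the vessel is engaged in fishing? yes — 3 of 3 hold (need ≥2) → satisfied.
section 10 — Class-F Voyage: [Standard Operation (section 7)? yes] OR [the vessel is propelled by mechanical means? yes] → satisfied.
section 13 — Class-F Operation: [the vessel has a valid load-line certificate? no] OR [the vessel carries dangerous goods? yes] → satisfied.
section 6 — Tier II Operation: [not a Class-F Operation (section 13)? no] AND [the vessel does not carry passengers for reward? yes] → not satisfied.
section 12 — Class-S Craft: [Class-F Voyage (section 10)? yes] OR [not a Tier II Operation (section 6)? yes] OR [the master holds a certificate of competency? yes] → satisfied.
section 2 — Eligible Vessel: [the vessel is classed with a recognised organisation? yes] AND [the vessel operates beyond territorial waters? yes] → satisfied.
section 4 — Regulated Craft: [Eligible Vessel (section 2)? yes] AND [the vessel carries dangerous goods? yes] → satisfied.
section 11 — Relevant Carrier: [the vessel is registered under the domestic flag? yes] AND [the vessel is classed with a recognised organisation? yes] AND [the vessel is engaged in fishing? yes] → satisfied.
section 9 — Provisional Operation: [the vessel is classed with a recognised organisation? yes] AND [Relevant Carrier (section 11)? yes] → satisfied.
section 1 — Scheduled Voyage: not a Class-S Craft (section 12)? no; Regulated Craft (section 4)? yes; Provisional Operation (section 9)? yes — 2 of 3 hold (need ≥2) → satisfied.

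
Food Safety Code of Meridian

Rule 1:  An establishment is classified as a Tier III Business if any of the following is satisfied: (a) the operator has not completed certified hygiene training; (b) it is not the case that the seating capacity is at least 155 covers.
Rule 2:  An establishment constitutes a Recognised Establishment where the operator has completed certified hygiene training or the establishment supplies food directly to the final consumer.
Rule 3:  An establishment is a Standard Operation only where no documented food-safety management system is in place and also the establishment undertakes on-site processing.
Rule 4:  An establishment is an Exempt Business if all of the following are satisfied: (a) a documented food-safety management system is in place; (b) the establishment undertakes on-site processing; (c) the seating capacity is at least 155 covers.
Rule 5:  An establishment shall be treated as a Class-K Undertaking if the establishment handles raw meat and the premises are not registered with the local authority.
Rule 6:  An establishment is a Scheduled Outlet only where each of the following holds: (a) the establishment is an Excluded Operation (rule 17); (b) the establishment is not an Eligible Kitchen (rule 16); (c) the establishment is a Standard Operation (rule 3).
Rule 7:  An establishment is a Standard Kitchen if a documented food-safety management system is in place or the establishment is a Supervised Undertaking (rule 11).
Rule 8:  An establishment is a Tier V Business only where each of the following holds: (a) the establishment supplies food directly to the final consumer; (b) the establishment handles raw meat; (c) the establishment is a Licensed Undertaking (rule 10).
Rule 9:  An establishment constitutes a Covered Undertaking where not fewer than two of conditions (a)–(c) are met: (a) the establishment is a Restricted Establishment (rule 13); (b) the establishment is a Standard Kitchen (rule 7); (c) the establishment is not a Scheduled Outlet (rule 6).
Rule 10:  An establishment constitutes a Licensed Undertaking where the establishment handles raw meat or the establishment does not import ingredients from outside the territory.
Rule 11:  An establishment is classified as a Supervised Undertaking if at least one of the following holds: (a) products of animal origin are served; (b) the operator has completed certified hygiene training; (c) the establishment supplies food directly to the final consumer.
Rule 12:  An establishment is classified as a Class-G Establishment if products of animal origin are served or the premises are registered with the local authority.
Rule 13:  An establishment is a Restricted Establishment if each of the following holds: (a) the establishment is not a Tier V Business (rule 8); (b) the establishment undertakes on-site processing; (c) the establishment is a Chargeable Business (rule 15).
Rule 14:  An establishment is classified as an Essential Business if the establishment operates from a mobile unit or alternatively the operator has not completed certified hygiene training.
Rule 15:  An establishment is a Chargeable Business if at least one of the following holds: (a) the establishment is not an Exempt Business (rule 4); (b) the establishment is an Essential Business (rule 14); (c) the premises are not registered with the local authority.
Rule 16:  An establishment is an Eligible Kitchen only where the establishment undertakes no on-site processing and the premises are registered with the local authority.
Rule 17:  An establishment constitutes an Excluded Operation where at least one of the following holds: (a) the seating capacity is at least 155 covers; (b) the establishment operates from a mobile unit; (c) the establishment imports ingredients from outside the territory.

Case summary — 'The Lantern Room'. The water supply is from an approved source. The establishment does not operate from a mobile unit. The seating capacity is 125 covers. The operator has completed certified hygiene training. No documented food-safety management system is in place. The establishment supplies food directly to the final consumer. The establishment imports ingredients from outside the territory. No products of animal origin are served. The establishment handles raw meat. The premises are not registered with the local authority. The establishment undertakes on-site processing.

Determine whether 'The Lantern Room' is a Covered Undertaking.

Under rule 10: the establishment handles raw meat? yes; or the establishment does not import ingredients from outside the territory? no. So the establishment is a Licensed Undertaking.
Under rule 8: the establishment supplies food directly to the final consumer? yes; and the establishment handles raw meat? yes; and Licensed Undertaking (rule 10)? yes. So the establishment is a Tier V Business.
Under rule 4: a documented food-safety management system is in place? no; and the establishment undertakes on-site processing? yes; and seating capacity: 125 covers ≥ 155 covers? no. So the establishment is not an Exempt Business.
Under rule 14: the establishment operates from a mobile unit? no; or the operator has not completed certified hygiene training? no. So the establishment is not an Essential Business.
Under rule 15: not an Exempt Business (rule 4)? yes; or Essential Business (rule 14)? no; or the premises are not registered with the local authority? yes. So the establishment is a Chargeable Business.
Under rule 13: not a Tier V Business (rule 8)? no; and the establishment undertakes on-site processing? yes; and Chargeable Business (rule 15)? yes. So the establishment is not a Restricted Establishment.
Under rule 11: products of animal origin are served? no; or the operator has completed certified hygiene training? yes; or the establishment supplies food directly to the final consumer? yes. So the establishment is a Supervised Undertaking.
Under rule 7: a documented food-safety management system is in place? no; or Supervised Undertaking (rule 11)? yes. So the establishment is a Standard Kitchen.
Under rule 17: seating capacity: 125 covers ≥ 155 covers? no; or the establishment operates from a mobile unit? no; or the establishment imports ingredients from outside the territory? yes. So the establishment is an Excluded Operation.
Under rule 16: the establishment undertakes no on-site processing? no; and the premises are registered with the local authority? no. So the establishment is not an Eligible Kitchen.
Under rule 3: no documented food-safety management system is in place? yes; and the establishment undertakes on-site processing? yes. So the establishment is a Standard Operation.
Under rule 6: Excluded Operation (rule 17)? yes; and not an Eligible Kitchen (rule 16)? yes; and Standard Operation (rule 3)? yes. So the establishment is a Scheduled Outlet.
Under rule 9: Restricted Establishment (rule 13)? no; Standard Kitchen (rule 7)? yes; not a Scheduled Outlet (rule 6)? no — 1 of 3 hold (need ≥2) → not satisfied.

No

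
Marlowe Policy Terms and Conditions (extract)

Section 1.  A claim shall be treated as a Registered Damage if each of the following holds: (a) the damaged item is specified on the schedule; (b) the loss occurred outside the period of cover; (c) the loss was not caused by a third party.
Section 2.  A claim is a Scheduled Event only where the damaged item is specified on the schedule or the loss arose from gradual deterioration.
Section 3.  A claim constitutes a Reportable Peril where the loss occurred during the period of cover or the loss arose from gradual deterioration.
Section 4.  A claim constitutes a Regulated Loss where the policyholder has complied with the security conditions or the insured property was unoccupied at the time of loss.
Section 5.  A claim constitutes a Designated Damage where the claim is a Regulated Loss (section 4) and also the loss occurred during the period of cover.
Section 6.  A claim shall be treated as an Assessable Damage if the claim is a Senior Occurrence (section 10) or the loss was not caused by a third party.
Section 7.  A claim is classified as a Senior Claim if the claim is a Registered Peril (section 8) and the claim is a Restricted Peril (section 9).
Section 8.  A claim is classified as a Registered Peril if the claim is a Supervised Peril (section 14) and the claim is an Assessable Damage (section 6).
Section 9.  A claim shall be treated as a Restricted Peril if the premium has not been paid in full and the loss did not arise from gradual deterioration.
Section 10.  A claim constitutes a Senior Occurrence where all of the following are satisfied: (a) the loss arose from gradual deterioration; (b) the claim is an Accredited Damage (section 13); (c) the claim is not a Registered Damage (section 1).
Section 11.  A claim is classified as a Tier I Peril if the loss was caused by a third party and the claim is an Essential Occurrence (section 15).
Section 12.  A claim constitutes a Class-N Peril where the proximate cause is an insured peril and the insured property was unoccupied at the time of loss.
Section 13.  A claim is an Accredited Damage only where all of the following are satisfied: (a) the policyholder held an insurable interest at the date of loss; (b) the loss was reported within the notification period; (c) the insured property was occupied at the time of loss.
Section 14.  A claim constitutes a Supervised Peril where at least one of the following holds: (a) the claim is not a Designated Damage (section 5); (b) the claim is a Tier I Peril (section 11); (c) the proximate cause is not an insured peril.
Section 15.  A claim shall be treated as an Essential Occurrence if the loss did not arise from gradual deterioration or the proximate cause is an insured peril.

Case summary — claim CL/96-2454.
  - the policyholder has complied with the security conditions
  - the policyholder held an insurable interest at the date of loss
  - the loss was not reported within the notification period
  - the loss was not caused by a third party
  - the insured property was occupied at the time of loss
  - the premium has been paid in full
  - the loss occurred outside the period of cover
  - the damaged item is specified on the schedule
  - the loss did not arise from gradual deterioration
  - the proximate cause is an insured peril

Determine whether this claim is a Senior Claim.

Under section 4: the policyholder has complied with the security conditions? yes; or the insured property was unoccupied at the time of loss? no. So the claim is a Regulated Loss.
Under section 5: Regulated Loss (section 4)? yes; and the loss occurred during the period of cover? no. So the claim is not a Designated Damage.
Under section 15: the loss did not arise from gradual deterioration? yes; or the proximate cause is an insured peril? yes. So the claim is an Essential Occurrence.
Under section 11: the loss was caused by a third party? no; and Essential Occurrence (section 15)? yes. So the claim is not a Tier I Peril.
Under section 14: not a Designated Damage (section 5)? yes; or Tier I Peril (section 11)? no; or the proximate cause is not an insured peril? no. So the claim is a Supervised Peril.
Under section 13: the policyholder held an insurable interest at the date of loss? yes; and the loss was reported within the notification period? no; and the insured property was occupied at the time of loss? yes. So the claim is not an Accredited Damage.
Under section 1: the damaged item is specified on the schedule? yes; and the loss occurred outside the period of cover? yes; and the loss was not caused by a third party? yes. So the claim is a Registered Damage.
Under section 10: the loss arose from gradual deterioration? no; and Accredited Damage (section 13)? no; and not a Registered Damage (section 1)? no. So the claim is not a Senior Occurrence.
Under section 6: Senior Occurrence (section 10)? no; or the loss was not caused by a third party? yes. So the claim is an Assessable Damage.
Under section 8: Supervised Peril (section 14)? yes; and Assessable Damage (section 6)? yes. So the claim is a Registered Peril.
Under section 9: the premium has not been paid in full? no; and the loss did not arise from gradual deterioration? yes. So the claim is not a Restricted Peril.
Under section 7: Registered Peril (section 8)? yes; and Restricted Peril (section 9)? no. So the claim is not a Senior Claim.

No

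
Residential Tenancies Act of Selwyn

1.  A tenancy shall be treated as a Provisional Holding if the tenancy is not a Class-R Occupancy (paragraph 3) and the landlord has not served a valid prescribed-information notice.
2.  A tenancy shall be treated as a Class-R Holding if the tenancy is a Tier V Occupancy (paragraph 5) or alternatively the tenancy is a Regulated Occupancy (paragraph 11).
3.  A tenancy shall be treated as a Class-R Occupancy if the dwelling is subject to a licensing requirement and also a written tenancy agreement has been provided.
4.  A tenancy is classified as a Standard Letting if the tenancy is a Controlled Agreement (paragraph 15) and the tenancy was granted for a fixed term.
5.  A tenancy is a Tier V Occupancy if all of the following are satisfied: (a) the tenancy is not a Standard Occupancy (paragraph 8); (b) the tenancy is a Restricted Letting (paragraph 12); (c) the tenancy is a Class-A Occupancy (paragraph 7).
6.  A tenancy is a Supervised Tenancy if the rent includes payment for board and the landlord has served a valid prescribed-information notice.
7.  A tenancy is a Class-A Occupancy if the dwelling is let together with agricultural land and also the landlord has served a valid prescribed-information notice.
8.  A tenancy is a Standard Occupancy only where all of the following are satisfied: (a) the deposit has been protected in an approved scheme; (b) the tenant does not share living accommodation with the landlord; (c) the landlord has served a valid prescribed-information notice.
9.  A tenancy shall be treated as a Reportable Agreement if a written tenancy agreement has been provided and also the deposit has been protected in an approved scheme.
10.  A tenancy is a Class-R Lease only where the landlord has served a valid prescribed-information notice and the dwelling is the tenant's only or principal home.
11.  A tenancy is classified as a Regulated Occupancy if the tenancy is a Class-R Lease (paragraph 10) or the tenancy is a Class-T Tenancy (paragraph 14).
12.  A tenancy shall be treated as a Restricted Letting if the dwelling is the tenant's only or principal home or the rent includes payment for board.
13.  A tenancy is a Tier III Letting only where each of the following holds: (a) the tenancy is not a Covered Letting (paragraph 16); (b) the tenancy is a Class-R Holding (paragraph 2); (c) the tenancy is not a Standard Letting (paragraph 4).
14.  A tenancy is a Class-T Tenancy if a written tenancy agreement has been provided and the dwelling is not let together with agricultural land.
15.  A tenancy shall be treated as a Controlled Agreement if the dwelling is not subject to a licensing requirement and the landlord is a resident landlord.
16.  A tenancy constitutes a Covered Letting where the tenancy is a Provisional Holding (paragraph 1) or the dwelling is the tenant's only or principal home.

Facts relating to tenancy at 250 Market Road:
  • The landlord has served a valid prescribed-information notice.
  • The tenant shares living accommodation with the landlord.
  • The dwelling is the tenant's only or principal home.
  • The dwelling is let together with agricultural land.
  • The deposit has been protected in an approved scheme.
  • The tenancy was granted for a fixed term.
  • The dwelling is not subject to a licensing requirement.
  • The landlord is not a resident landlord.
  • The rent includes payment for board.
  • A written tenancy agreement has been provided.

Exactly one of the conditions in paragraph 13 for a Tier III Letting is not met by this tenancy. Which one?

Covered Letting

Under paragraph 3: the dwelling is subject to a licensing requirement? no; and a written tenancy agreement has been provided? yes. So the tenancy is not a Class-R Occupancy.
Under paragraph 1: not a Class-R Occupancy (paragraph 3)? yes; and the landlord has not served a valid prescribed-information notice? no. So the tenancy is not a Provisional Holding.
Under paragraph 16: Provisional Holding (paragraph 1)? no; or the dwelling is the tenant's only or principal home? yes. So the tenancy is a Covered Letting.
Under paragraph 8: the deposit has been protected in an approved scheme? yes; and the tenant does not share living accommodation with the landlord? no; and the landlord has served a valid prescribed-information notice? yes. So the tenancy is not a Standard Occupancy.
Under paragraph 12: the dwelling is the tenant's only or principal home? yes; or the rent includes payment for board? yes. So the tenancy is a Restricted Letting.
Under paragraph 7: the dwelling is let together with agricultural land? yes; and the landlord has served a valid prescribed-information notice? yes. So the tenancy is a Class-A Occupancy.
Under paragraph 5: not a Standard Occupancy (paragraph 8)? yes; and Restricted Letting (paragraph 12)? yes; and Class-A Occupancy (paragraph 7)? yes. So the tenancy is a Tier V Occupancy.
Under paragraph 10: the landlord has served a valid prescribed-information notice? yes; and the dwelling is the tenant's only or principal home? yes. So the tenancy is a Class-R Lease.
Under paragraph 14: a written tenancy agreement has been provided? yes; and the dwelling is not let together with agricultural land? no. So the tenancy is not a Class-T Tenancy.
Under paragraph 11: Class-R Lease (paragraph 10)? yes; or Class-T Tenancy (paragraph 14)? no. So the tenancy is a Regulated Occupancy.
Under paragraph 2: Tier V Occupancy (paragraph 5)? yes; or Regulated Occupancy (paragraph 11)? yes. So the tenancy is a Class-R Holding.
Under paragraph 15: the dwelling is not subject to a licensing requirement? yes; and the landlord is a resident landlord? no. So the tenancy is not a Controlled Agreement.
Under paragraph 4: Controlled Agreement (paragraph 15)? no; and the tenancy was granted for a fixed term? yes. So the tenancy is not a Standard Letting.
Under paragraph 13: not a Covered Letting (paragraph 16)? no; and Class-R Holding (paragraph 2)? yes; and not a Standard Letting (paragraph 4)? yes. So the tenancy is not a Tier III Letting.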